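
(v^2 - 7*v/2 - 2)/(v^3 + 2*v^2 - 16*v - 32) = (v + 1/2)/(v^2 + 6*v + 8)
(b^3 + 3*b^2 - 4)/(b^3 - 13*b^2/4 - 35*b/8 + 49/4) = 8*(b^2 + b - 2)/(8*b^2 - 42*b + 49)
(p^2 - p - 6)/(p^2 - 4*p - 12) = (p - 3)/(p - 6)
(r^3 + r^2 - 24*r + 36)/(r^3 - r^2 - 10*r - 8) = (-r^3 - r^2 + 24*r - 36)/(-r^3 + r^2 + 10*r + 8)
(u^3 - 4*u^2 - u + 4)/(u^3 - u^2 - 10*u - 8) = (u - 1)/(u + 2)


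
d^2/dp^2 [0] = 0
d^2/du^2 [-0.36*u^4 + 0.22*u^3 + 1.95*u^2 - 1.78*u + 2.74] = -4.32*u^2 + 1.32*u + 3.9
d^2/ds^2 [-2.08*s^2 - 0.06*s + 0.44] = -4.16000000000000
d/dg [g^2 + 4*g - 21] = 2*g + 4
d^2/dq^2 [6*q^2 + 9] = 12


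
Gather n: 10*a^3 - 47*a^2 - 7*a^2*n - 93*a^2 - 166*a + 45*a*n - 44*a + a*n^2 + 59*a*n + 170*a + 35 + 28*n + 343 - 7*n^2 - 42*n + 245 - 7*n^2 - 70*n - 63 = 10*a^3 - 140*a^2 - 40*a + n^2*(a - 14) + n*(-7*a^2 + 104*a - 84) + 560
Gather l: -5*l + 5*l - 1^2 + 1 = 0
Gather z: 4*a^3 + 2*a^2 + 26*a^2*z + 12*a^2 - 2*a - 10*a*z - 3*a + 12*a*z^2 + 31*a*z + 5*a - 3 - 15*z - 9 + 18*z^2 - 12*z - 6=4*a^3 + 14*a^2 + z^2*(12*a + 18) + z*(26*a^2 + 21*a - 27) - 18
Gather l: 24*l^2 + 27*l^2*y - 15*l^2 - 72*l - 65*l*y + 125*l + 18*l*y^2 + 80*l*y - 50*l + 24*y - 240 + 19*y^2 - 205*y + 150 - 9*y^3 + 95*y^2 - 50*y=l^2*(27*y + 9) + l*(18*y^2 + 15*y + 3) - 9*y^3 + 114*y^2 - 231*y - 90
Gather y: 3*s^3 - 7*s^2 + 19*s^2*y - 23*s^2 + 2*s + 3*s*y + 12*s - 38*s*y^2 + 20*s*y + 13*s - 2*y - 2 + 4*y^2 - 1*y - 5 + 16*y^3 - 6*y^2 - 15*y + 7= 3*s^3 - 30*s^2 + 27*s + 16*y^3 + y^2*(-38*s - 2) + y*(19*s^2 + 23*s - 18)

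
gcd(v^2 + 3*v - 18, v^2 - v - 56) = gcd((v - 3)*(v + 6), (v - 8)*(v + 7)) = 1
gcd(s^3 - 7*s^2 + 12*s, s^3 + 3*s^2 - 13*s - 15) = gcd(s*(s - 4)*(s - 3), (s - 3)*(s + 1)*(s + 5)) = s - 3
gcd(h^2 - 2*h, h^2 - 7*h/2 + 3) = h - 2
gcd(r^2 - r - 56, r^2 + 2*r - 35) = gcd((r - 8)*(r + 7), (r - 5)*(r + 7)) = r + 7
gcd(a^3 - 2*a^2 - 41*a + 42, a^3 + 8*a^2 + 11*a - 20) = a - 1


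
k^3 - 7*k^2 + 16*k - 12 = (k - 3)*(k - 2)^2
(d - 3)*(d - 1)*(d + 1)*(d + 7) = d^4 + 4*d^3 - 22*d^2 - 4*d + 21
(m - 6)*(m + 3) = m^2 - 3*m - 18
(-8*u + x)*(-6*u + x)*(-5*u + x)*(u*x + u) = -240*u^4*x - 240*u^4 + 118*u^3*x^2 + 118*u^3*x - 19*u^2*x^3 - 19*u^2*x^2 + u*x^4 + u*x^3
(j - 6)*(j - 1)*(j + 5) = j^3 - 2*j^2 - 29*j + 30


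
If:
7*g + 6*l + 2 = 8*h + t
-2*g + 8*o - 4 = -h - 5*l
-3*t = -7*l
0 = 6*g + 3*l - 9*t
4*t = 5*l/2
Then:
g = 0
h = 1/4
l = 0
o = 15/32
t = 0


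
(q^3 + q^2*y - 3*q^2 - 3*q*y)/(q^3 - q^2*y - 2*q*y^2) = (3 - q)/(-q + 2*y)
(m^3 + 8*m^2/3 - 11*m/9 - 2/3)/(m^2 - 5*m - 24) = (m^2 - m/3 - 2/9)/(m - 8)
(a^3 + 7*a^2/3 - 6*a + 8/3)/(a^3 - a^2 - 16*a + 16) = (a - 2/3)/(a - 4)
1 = 1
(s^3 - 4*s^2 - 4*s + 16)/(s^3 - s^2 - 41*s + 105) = (s^3 - 4*s^2 - 4*s + 16)/(s^3 - s^2 - 41*s + 105)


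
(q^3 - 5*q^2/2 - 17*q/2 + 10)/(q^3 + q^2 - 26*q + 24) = (q + 5/2)/(q + 6)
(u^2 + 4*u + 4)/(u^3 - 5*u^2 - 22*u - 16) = (u + 2)/(u^2 - 7*u - 8)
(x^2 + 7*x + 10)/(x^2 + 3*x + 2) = (x + 5)/(x + 1)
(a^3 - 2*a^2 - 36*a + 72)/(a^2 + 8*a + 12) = (a^2 - 8*a + 12)/(a + 2)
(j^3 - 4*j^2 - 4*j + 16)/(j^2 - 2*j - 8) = j - 2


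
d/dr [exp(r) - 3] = exp(r)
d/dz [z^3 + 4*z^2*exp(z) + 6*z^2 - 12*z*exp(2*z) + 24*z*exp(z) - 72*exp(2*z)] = 4*z^2*exp(z) + 3*z^2 - 24*z*exp(2*z) + 32*z*exp(z) + 12*z - 156*exp(2*z) + 24*exp(z)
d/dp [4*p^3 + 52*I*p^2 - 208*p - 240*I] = 12*p^2 + 104*I*p - 208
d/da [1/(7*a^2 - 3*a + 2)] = (3 - 14*a)/(7*a^2 - 3*a + 2)^2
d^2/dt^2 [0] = 0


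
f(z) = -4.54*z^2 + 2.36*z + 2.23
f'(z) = 2.36 - 9.08*z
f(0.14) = 2.47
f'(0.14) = 1.09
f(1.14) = -0.98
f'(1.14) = -7.99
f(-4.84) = -115.54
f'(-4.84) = 46.31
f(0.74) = 1.49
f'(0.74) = -4.36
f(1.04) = -0.23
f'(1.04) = -7.08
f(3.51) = -45.42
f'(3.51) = -29.51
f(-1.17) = -6.75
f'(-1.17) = 12.98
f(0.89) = 0.73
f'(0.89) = -5.72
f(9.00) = -344.27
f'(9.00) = -79.36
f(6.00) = -147.05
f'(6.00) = -52.12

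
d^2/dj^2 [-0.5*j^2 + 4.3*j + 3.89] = -1.00000000000000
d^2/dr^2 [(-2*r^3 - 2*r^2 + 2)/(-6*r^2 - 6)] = 2*(-r^3 - 6*r^2 + 3*r + 2)/(3*(r^6 + 3*r^4 + 3*r^2 + 1))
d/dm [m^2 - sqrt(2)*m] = 2*m - sqrt(2)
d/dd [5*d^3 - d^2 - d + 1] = 15*d^2 - 2*d - 1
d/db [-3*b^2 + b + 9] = 1 - 6*b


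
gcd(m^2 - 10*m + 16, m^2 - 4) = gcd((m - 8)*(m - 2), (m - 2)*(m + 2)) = m - 2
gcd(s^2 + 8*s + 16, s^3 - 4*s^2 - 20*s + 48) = s + 4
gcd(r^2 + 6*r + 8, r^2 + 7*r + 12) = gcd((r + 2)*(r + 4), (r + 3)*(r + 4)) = r + 4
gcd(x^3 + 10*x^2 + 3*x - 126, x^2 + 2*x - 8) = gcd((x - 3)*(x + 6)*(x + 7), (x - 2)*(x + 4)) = 1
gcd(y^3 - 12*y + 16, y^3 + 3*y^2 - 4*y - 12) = y - 2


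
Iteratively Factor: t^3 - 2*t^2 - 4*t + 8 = (t - 2)*(t^2 - 4) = (t - 2)^2*(t + 2)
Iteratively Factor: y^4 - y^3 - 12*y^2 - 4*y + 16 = (y + 2)*(y^3 - 3*y^2 - 6*y + 8) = (y + 2)^2*(y^2 - 5*y + 4) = (y - 4)*(y + 2)^2*(y - 1)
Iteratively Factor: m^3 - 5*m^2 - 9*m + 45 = (m - 3)*(m^2 - 2*m - 15) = (m - 5)*(m - 3)*(m + 3)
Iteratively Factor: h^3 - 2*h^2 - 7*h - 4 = (h + 1)*(h^2 - 3*h - 4) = (h - 4)*(h + 1)*(h + 1)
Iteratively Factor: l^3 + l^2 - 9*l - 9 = (l + 3)*(l^2 - 2*l - 3) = (l - 3)*(l + 3)*(l + 1)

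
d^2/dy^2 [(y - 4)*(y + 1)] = 2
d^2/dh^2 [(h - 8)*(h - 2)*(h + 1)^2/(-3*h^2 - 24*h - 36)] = 2*(-h^6 - 24*h^5 - 228*h^4 - 398*h^3 + 1284*h^2 + 3864*h + 1712)/(3*(h^6 + 24*h^5 + 228*h^4 + 1088*h^3 + 2736*h^2 + 3456*h + 1728))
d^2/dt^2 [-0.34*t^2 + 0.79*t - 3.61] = -0.680000000000000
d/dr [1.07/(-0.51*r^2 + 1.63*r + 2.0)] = (1.0914*r - 1.7441)/(-0.51*r^2 + 1.63*r + 2.0)^2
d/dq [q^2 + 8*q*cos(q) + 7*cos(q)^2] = -8*q*sin(q) + 2*q - 7*sin(2*q) + 8*cos(q)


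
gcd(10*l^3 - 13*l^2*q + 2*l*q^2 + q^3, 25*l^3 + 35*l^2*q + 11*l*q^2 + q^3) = 5*l + q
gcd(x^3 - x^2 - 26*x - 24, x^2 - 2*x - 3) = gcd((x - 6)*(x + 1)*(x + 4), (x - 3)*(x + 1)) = x + 1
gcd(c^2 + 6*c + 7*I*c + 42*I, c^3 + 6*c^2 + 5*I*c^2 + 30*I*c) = c + 6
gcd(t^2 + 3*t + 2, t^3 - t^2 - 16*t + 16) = 1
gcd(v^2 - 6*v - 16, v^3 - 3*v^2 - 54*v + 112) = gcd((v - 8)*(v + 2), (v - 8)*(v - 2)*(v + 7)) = v - 8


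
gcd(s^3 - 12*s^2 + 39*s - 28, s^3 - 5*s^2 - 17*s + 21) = s^2 - 8*s + 7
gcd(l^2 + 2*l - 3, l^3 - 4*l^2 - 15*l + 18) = l^2 + 2*l - 3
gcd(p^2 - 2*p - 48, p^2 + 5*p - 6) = p + 6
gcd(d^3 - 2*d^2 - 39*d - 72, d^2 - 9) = d + 3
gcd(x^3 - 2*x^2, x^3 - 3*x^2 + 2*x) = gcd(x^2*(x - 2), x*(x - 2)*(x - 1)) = x^2 - 2*x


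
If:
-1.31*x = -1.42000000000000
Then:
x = 1.08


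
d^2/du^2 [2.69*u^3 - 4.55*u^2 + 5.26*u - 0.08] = 16.14*u - 9.1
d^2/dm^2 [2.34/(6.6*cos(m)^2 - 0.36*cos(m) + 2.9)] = (-407.7216*(1 - cos(m)^2)^2 + 16.67952*cos(m)^3 - 25.0136639999998*cos(m)^2 - 35.802*cos(m) + 318.752928)/(6.6*cos(m)^2 - 0.36*cos(m) + 2.9)^3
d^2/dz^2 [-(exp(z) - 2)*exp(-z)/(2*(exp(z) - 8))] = (-exp(3*z) - 48*exp(z) + 128)*exp(-z)/(2*(exp(3*z) - 24*exp(2*z) + 192*exp(z) - 512))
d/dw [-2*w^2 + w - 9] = 1 - 4*w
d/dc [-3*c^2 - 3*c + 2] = -6*c - 3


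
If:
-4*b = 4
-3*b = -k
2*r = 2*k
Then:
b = -1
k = -3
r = -3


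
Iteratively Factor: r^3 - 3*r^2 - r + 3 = (r - 3)*(r^2 - 1) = (r - 3)*(r + 1)*(r - 1)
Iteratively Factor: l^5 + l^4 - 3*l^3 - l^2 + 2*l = (l - 1)*(l^4 + 2*l^3 - l^2 - 2*l) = l*(l - 1)*(l^3 + 2*l^2 - l - 2) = l*(l - 1)*(l + 2)*(l^2 - 1) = l*(l - 1)*(l + 1)*(l + 2)*(l - 1)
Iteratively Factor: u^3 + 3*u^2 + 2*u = (u + 1)*(u^2 + 2*u) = (u + 1)*(u + 2)*(u)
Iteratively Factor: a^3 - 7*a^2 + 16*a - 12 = (a - 2)*(a^2 - 5*a + 6) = (a - 3)*(a - 2)*(a - 2)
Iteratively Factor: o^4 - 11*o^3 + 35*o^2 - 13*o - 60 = (o - 4)*(o^3 - 7*o^2 + 7*o + 15) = (o - 5)*(o - 4)*(o^2 - 2*o - 3) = (o - 5)*(o - 4)*(o - 3)*(o + 1)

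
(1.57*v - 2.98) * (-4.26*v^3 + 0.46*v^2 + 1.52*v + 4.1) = -6.6882*v^4 + 13.417*v^3 + 1.0156*v^2 + 1.9074*v - 12.218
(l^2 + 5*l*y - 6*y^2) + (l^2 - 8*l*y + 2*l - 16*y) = 2*l^2 - 3*l*y + 2*l - 6*y^2 - 16*y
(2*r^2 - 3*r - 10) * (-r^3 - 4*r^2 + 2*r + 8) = -2*r^5 - 5*r^4 + 26*r^3 + 50*r^2 - 44*r - 80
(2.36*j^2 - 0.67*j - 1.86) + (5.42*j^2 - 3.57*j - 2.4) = 7.78*j^2 - 4.24*j - 4.26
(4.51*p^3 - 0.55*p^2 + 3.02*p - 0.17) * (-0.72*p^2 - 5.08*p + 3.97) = -3.2472*p^5 - 22.5148*p^4 + 18.5243*p^3 - 17.4027*p^2 + 12.853*p - 0.6749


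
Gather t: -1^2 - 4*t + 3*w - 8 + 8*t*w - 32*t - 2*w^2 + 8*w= t*(8*w - 36) - 2*w^2 + 11*w - 9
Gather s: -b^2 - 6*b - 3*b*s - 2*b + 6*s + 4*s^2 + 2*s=-b^2 - 8*b + 4*s^2 + s*(8 - 3*b)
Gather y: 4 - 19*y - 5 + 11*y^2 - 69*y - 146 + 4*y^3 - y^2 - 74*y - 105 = 4*y^3 + 10*y^2 - 162*y - 252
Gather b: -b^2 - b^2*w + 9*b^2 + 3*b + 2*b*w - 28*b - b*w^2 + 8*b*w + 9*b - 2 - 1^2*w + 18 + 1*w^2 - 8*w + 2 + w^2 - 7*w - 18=b^2*(8 - w) + b*(-w^2 + 10*w - 16) + 2*w^2 - 16*w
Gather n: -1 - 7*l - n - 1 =-7*l - n - 2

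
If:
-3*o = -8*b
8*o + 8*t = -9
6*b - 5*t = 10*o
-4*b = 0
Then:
No Solution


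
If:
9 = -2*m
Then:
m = -9/2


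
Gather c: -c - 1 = -c - 1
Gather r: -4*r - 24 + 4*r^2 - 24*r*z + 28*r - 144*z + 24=4*r^2 + r*(24 - 24*z) - 144*z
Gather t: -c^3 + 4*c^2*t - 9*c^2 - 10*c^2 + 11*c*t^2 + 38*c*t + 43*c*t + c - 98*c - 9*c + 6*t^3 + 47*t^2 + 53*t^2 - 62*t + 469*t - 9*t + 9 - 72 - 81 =-c^3 - 19*c^2 - 106*c + 6*t^3 + t^2*(11*c + 100) + t*(4*c^2 + 81*c + 398) - 144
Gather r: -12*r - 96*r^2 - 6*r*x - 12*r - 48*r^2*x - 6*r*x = r^2*(-48*x - 96) + r*(-12*x - 24)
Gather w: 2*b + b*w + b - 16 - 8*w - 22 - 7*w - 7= 3*b + w*(b - 15) - 45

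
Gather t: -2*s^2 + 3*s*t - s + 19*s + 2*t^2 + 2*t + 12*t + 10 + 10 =-2*s^2 + 18*s + 2*t^2 + t*(3*s + 14) + 20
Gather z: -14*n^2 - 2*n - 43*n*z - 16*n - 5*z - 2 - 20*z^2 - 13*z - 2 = -14*n^2 - 18*n - 20*z^2 + z*(-43*n - 18) - 4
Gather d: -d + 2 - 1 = 1 - d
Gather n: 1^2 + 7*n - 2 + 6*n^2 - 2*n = 6*n^2 + 5*n - 1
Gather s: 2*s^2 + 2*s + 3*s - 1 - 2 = 2*s^2 + 5*s - 3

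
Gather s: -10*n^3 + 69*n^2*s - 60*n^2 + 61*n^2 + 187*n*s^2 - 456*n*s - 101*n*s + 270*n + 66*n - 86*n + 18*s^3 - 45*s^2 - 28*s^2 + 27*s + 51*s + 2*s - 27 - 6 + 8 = -10*n^3 + n^2 + 250*n + 18*s^3 + s^2*(187*n - 73) + s*(69*n^2 - 557*n + 80) - 25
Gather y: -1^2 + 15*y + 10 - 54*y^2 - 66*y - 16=-54*y^2 - 51*y - 7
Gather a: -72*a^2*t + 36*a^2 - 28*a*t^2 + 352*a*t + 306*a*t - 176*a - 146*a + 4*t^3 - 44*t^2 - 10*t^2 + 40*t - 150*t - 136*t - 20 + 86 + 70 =a^2*(36 - 72*t) + a*(-28*t^2 + 658*t - 322) + 4*t^3 - 54*t^2 - 246*t + 136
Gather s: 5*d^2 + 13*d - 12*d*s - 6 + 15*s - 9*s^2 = 5*d^2 + 13*d - 9*s^2 + s*(15 - 12*d) - 6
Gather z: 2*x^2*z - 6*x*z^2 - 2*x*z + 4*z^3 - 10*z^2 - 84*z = 4*z^3 + z^2*(-6*x - 10) + z*(2*x^2 - 2*x - 84)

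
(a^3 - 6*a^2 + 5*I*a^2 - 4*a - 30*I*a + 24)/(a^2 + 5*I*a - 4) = a - 6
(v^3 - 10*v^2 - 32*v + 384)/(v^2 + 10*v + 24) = (v^2 - 16*v + 64)/(v + 4)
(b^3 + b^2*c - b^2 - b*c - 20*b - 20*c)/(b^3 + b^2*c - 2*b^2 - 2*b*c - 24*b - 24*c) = (b - 5)/(b - 6)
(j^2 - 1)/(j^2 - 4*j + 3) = (j + 1)/(j - 3)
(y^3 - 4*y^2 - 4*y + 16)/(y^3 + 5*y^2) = (y^3 - 4*y^2 - 4*y + 16)/(y^2*(y + 5))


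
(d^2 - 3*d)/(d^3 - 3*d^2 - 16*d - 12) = d*(3 - d)/(-d^3 + 3*d^2 + 16*d + 12)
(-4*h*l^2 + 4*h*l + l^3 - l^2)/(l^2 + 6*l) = (-4*h*l + 4*h + l^2 - l)/(l + 6)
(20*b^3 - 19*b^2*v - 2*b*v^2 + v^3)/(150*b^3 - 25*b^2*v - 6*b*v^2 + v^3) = (-4*b^2 + 3*b*v + v^2)/(-30*b^2 - b*v + v^2)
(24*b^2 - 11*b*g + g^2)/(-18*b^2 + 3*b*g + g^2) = (-8*b + g)/(6*b + g)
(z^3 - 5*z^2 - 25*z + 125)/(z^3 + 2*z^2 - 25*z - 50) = (z - 5)/(z + 2)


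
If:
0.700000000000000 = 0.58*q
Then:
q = 1.21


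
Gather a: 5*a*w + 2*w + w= 5*a*w + 3*w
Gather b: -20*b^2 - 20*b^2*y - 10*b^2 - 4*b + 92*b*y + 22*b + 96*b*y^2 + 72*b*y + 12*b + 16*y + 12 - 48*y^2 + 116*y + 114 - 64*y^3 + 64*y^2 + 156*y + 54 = b^2*(-20*y - 30) + b*(96*y^2 + 164*y + 30) - 64*y^3 + 16*y^2 + 288*y + 180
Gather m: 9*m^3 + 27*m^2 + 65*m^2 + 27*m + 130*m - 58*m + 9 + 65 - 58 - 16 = 9*m^3 + 92*m^2 + 99*m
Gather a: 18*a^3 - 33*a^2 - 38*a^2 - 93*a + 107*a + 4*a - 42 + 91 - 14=18*a^3 - 71*a^2 + 18*a + 35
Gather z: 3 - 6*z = 3 - 6*z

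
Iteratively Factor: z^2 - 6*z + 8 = (z - 2)*(z - 4)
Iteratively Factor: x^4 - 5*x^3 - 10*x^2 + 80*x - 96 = (x - 4)*(x^3 - x^2 - 14*x + 24) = (x - 4)*(x + 4)*(x^2 - 5*x + 6) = (x - 4)*(x - 2)*(x + 4)*(x - 3)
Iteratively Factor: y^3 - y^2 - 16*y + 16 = (y + 4)*(y^2 - 5*y + 4) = (y - 1)*(y + 4)*(y - 4)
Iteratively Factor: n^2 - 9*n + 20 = (n - 5)*(n - 4)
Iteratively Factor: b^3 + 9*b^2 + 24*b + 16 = (b + 4)*(b^2 + 5*b + 4) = (b + 1)*(b + 4)*(b + 4)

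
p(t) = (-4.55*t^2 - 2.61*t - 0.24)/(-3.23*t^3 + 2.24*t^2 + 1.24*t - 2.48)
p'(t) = (-9.1*t - 2.61)/(-3.23*t^3 + 2.24*t^2 + 1.24*t - 2.48) + (-4.55*t^2 - 2.61*t - 0.24)*(9.69*t^2 - 4.48*t - 1.24)/(-3.23*t^3 + 2.24*t^2 + 1.24*t - 2.48)^2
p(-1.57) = -0.54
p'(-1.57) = -0.32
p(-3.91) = -0.27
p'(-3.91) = -0.05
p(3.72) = 0.55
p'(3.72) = -0.20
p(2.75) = 0.85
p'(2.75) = -0.47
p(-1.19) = -0.77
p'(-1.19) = -1.17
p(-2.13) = -0.42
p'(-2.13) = -0.15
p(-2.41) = -0.39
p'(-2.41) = -0.12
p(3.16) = 0.69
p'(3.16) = -0.32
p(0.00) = 0.10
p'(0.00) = 1.10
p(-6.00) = -0.19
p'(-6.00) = -0.03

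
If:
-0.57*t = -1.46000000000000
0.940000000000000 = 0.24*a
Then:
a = 3.92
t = 2.56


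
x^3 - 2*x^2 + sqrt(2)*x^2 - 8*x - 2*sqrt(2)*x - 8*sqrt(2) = (x - 4)*(x + 2)*(x + sqrt(2))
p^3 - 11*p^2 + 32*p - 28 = (p - 7)*(p - 2)^2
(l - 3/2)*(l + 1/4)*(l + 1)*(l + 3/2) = l^4 + 5*l^3/4 - 2*l^2 - 45*l/16 - 9/16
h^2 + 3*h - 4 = (h - 1)*(h + 4)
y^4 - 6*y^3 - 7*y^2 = y^2*(y - 7)*(y + 1)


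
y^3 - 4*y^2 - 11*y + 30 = (y - 5)*(y - 2)*(y + 3)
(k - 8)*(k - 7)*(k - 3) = k^3 - 18*k^2 + 101*k - 168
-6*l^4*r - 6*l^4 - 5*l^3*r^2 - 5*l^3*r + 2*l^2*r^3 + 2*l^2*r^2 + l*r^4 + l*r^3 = (-2*l + r)*(l + r)*(3*l + r)*(l*r + l)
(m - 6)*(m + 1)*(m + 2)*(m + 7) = m^4 + 4*m^3 - 37*m^2 - 124*m - 84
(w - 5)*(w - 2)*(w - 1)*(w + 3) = w^4 - 5*w^3 - 7*w^2 + 41*w - 30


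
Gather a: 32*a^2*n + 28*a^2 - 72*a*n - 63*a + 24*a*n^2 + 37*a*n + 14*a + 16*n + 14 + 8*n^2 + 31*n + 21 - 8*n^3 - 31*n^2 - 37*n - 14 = a^2*(32*n + 28) + a*(24*n^2 - 35*n - 49) - 8*n^3 - 23*n^2 + 10*n + 21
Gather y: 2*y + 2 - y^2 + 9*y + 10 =-y^2 + 11*y + 12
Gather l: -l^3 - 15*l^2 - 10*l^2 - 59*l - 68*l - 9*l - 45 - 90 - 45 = -l^3 - 25*l^2 - 136*l - 180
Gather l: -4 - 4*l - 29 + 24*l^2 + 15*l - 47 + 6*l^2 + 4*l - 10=30*l^2 + 15*l - 90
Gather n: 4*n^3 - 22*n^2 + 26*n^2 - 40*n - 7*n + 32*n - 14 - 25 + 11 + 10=4*n^3 + 4*n^2 - 15*n - 18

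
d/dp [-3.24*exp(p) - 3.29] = -3.24*exp(p)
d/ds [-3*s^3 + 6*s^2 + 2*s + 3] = -9*s^2 + 12*s + 2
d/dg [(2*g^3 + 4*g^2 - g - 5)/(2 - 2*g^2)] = (-g^2 - 2*g - 1/2)/(g^2 + 2*g + 1)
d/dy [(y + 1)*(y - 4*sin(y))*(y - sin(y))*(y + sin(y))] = (y + 1)*(y - 4*sin(y))*(y - sin(y))*(cos(y) + 1) - (y + 1)*(y - 4*sin(y))*(y + sin(y))*(cos(y) - 1) - (y + 1)*(y - sin(y))*(y + sin(y))*(4*cos(y) - 1) + (y - 4*sin(y))*(y - sin(y))*(y + sin(y))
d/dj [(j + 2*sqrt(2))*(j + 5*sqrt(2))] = 2*j + 7*sqrt(2)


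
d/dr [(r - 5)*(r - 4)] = 2*r - 9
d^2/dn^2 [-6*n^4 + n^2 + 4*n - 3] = 2 - 72*n^2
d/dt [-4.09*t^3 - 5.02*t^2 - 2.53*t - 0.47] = -12.27*t^2 - 10.04*t - 2.53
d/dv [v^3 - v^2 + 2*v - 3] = 3*v^2 - 2*v + 2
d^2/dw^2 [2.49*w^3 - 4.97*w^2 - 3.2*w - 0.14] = 14.94*w - 9.94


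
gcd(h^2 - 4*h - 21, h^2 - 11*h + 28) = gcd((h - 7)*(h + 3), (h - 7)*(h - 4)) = h - 7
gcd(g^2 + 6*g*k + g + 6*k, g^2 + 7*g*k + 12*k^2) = 1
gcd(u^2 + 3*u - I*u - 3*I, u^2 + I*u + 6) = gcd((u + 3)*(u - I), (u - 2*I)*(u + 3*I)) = 1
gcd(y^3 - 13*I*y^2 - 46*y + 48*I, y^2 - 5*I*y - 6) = y^2 - 5*I*y - 6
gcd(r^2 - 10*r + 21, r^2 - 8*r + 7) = r - 7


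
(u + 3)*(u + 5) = u^2 + 8*u + 15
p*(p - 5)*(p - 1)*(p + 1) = p^4 - 5*p^3 - p^2 + 5*p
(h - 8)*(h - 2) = h^2 - 10*h + 16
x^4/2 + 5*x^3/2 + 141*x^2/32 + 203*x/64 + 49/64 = (x/2 + 1/2)*(x + 1/2)*(x + 7/4)^2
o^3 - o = o*(o - 1)*(o + 1)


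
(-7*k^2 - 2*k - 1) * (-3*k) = 21*k^3 + 6*k^2 + 3*k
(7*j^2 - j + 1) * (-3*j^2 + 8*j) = -21*j^4 + 59*j^3 - 11*j^2 + 8*j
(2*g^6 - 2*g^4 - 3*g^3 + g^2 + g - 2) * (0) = 0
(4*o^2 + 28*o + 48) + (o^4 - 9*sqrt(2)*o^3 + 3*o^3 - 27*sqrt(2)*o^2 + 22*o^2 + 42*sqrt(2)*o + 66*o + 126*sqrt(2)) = o^4 - 9*sqrt(2)*o^3 + 3*o^3 - 27*sqrt(2)*o^2 + 26*o^2 + 42*sqrt(2)*o + 94*o + 48 + 126*sqrt(2)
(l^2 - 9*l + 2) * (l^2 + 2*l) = l^4 - 7*l^3 - 16*l^2 + 4*l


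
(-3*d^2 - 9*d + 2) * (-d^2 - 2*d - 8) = 3*d^4 + 15*d^3 + 40*d^2 + 68*d - 16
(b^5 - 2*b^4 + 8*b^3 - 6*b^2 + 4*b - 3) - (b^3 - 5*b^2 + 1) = b^5 - 2*b^4 + 7*b^3 - b^2 + 4*b - 4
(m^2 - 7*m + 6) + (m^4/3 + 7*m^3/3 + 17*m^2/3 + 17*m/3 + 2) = m^4/3 + 7*m^3/3 + 20*m^2/3 - 4*m/3 + 8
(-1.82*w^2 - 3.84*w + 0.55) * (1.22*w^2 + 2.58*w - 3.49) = -2.2204*w^4 - 9.3804*w^3 - 2.8844*w^2 + 14.8206*w - 1.9195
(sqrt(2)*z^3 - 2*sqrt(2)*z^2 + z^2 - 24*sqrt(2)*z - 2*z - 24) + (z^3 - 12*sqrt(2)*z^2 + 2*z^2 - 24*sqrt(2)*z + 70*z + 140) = z^3 + sqrt(2)*z^3 - 14*sqrt(2)*z^2 + 3*z^2 - 48*sqrt(2)*z + 68*z + 116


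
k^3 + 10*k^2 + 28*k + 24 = (k + 2)^2*(k + 6)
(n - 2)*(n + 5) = n^2 + 3*n - 10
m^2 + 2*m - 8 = (m - 2)*(m + 4)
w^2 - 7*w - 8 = (w - 8)*(w + 1)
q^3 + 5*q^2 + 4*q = q*(q + 1)*(q + 4)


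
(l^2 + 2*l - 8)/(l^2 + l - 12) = (l - 2)/(l - 3)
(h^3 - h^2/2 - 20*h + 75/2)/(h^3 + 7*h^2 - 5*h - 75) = (h - 5/2)/(h + 5)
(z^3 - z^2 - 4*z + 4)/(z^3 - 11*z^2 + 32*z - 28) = (z^2 + z - 2)/(z^2 - 9*z + 14)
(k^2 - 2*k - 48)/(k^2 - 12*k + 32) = (k + 6)/(k - 4)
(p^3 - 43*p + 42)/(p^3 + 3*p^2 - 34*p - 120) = (p^2 + 6*p - 7)/(p^2 + 9*p + 20)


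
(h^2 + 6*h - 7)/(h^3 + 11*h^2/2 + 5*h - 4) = 2*(h^2 + 6*h - 7)/(2*h^3 + 11*h^2 + 10*h - 8)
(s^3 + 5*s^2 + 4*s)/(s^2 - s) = (s^2 + 5*s + 4)/(s - 1)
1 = 1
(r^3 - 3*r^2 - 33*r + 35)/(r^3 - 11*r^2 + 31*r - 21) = (r + 5)/(r - 3)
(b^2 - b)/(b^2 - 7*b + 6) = b/(b - 6)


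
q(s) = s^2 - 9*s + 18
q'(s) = 2*s - 9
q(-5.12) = 90.29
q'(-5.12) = -19.24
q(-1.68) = 35.94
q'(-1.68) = -12.36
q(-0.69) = 24.69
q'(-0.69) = -10.38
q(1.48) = 6.87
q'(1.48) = -6.04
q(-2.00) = 40.00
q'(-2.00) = -13.00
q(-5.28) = 93.40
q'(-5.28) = -19.56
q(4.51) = -2.25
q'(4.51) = 0.02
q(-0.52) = 22.95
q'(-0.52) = -10.04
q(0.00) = 18.00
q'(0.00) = -9.00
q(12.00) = 54.00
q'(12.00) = 15.00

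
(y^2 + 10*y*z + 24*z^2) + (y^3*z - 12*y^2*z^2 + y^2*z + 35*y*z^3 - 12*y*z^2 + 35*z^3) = y^3*z - 12*y^2*z^2 + y^2*z + y^2 + 35*y*z^3 - 12*y*z^2 + 10*y*z + 35*z^3 + 24*z^2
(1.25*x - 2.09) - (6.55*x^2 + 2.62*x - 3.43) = -6.55*x^2 - 1.37*x + 1.34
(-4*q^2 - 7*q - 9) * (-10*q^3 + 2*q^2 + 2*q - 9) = 40*q^5 + 62*q^4 + 68*q^3 + 4*q^2 + 45*q + 81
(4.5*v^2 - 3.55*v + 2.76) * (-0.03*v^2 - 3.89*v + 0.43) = -0.135*v^4 - 17.3985*v^3 + 15.6617*v^2 - 12.2629*v + 1.1868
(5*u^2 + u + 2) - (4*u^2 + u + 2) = u^2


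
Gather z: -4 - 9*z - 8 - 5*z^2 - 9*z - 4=-5*z^2 - 18*z - 16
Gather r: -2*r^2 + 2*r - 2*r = -2*r^2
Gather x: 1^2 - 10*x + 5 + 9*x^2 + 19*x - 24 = 9*x^2 + 9*x - 18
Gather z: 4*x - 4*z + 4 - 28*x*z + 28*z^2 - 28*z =4*x + 28*z^2 + z*(-28*x - 32) + 4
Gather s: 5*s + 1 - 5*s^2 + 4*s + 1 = -5*s^2 + 9*s + 2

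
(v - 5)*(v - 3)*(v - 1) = v^3 - 9*v^2 + 23*v - 15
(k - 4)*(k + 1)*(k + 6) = k^3 + 3*k^2 - 22*k - 24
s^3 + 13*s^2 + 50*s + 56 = (s + 2)*(s + 4)*(s + 7)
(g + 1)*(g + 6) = g^2 + 7*g + 6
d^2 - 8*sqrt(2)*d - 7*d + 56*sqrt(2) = (d - 7)*(d - 8*sqrt(2))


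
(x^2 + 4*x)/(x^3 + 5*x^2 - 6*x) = (x + 4)/(x^2 + 5*x - 6)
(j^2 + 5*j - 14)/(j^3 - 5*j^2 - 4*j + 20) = (j + 7)/(j^2 - 3*j - 10)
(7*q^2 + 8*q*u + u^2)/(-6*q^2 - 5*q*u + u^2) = (-7*q - u)/(6*q - u)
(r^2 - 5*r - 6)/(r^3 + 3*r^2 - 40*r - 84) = (r + 1)/(r^2 + 9*r + 14)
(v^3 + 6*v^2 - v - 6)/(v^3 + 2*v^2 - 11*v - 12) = (v^2 + 5*v - 6)/(v^2 + v - 12)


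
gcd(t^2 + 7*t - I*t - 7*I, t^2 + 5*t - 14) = t + 7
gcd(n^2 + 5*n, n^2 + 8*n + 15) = n + 5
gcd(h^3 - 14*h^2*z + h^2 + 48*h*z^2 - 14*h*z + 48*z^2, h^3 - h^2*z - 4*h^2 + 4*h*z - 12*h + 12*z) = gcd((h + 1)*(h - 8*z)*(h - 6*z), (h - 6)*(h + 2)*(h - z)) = 1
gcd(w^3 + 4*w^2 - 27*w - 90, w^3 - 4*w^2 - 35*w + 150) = w^2 + w - 30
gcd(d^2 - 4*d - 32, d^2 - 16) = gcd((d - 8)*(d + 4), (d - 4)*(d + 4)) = d + 4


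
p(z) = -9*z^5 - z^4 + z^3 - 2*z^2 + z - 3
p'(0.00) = 1.00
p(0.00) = -3.00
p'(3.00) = -3737.00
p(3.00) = -2259.00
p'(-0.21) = 1.92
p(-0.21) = -3.31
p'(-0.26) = 2.11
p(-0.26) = -3.41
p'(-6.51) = -79565.52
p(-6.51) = 103065.67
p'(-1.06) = -43.44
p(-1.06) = 3.28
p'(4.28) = -15375.15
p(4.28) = -13218.43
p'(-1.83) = -461.80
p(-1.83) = 155.84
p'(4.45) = -17956.13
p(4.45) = -16047.34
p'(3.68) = -8425.28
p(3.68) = -6234.06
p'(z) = -45*z^4 - 4*z^3 + 3*z^2 - 4*z + 1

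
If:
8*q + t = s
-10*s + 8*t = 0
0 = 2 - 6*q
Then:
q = 1/3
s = -32/3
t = -40/3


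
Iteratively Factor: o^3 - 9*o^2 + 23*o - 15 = (o - 5)*(o^2 - 4*o + 3) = (o - 5)*(o - 3)*(o - 1)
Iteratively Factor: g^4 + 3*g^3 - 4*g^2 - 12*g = (g + 3)*(g^3 - 4*g) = (g + 2)*(g + 3)*(g^2 - 2*g) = g*(g + 2)*(g + 3)*(g - 2)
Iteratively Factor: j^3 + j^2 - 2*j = (j + 2)*(j^2 - j) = j*(j + 2)*(j - 1)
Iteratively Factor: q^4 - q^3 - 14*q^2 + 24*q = (q + 4)*(q^3 - 5*q^2 + 6*q) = (q - 3)*(q + 4)*(q^2 - 2*q) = (q - 3)*(q - 2)*(q + 4)*(q)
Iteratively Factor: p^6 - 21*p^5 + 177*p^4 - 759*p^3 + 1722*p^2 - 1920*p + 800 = (p - 4)*(p^5 - 17*p^4 + 109*p^3 - 323*p^2 + 430*p - 200) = (p - 4)*(p - 1)*(p^4 - 16*p^3 + 93*p^2 - 230*p + 200) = (p - 4)^2*(p - 1)*(p^3 - 12*p^2 + 45*p - 50) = (p - 4)^2*(p - 2)*(p - 1)*(p^2 - 10*p + 25) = (p - 5)*(p - 4)^2*(p - 2)*(p - 1)*(p - 5)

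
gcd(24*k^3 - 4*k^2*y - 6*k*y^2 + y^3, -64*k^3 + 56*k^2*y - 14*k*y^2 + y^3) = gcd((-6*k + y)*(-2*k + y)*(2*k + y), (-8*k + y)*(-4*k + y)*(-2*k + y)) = -2*k + y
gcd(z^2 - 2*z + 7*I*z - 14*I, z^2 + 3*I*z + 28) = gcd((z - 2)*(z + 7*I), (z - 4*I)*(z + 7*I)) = z + 7*I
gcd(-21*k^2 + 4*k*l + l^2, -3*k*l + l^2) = 3*k - l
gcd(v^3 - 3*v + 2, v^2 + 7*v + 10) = v + 2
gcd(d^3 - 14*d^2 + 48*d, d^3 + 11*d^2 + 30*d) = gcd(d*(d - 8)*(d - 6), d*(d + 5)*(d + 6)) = d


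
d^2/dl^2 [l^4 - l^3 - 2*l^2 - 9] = 12*l^2 - 6*l - 4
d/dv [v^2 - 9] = 2*v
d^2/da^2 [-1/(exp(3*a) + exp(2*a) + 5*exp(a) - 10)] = (-2*(3*exp(2*a) + 2*exp(a) + 5)^2*exp(a) + (9*exp(2*a) + 4*exp(a) + 5)*(exp(3*a) + exp(2*a) + 5*exp(a) - 10))*exp(a)/(exp(3*a) + exp(2*a) + 5*exp(a) - 10)^3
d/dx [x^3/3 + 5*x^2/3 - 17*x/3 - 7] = x^2 + 10*x/3 - 17/3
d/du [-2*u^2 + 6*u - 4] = 6 - 4*u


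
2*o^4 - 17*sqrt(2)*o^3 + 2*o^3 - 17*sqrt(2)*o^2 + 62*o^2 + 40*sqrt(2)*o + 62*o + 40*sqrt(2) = (o - 5*sqrt(2))*(o - 4*sqrt(2))*(sqrt(2)*o + 1)*(sqrt(2)*o + sqrt(2))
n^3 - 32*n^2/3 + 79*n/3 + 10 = (n - 6)*(n - 5)*(n + 1/3)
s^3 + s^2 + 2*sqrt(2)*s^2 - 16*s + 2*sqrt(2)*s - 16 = (s + 1)*(s - 2*sqrt(2))*(s + 4*sqrt(2))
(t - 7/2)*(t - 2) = t^2 - 11*t/2 + 7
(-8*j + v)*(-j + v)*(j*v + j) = 8*j^3*v + 8*j^3 - 9*j^2*v^2 - 9*j^2*v + j*v^3 + j*v^2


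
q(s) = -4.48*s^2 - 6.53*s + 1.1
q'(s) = -8.96*s - 6.53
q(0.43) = -2.54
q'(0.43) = -10.38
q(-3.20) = -23.88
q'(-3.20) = 22.14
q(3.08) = -61.51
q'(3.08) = -34.13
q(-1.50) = 0.81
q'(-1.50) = 6.91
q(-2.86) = -16.87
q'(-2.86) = 19.10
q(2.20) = -34.95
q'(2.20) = -26.24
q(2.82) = -52.94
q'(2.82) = -31.80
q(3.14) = -63.58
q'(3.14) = -34.66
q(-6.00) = -121.00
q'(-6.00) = 47.23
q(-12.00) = -565.66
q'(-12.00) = 100.99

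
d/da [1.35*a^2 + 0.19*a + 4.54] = 2.7*a + 0.19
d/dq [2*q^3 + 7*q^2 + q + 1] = 6*q^2 + 14*q + 1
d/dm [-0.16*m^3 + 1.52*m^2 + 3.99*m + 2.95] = -0.48*m^2 + 3.04*m + 3.99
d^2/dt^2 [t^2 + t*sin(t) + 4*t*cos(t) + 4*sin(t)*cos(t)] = -t*sin(t) - 4*t*cos(t) - 8*sin(t) - 8*sin(2*t) + 2*cos(t) + 2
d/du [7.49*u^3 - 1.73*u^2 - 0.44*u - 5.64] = 22.47*u^2 - 3.46*u - 0.44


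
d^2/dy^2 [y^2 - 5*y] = 2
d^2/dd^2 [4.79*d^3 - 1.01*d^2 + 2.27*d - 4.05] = 28.74*d - 2.02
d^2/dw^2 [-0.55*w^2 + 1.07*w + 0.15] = -1.10000000000000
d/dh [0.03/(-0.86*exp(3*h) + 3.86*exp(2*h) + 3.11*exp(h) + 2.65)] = (0.0774*exp(2*h) - 0.2316*exp(h) - 0.0933)*exp(h)/(-0.86*exp(3*h) + 3.86*exp(2*h) + 3.11*exp(h) + 2.65)^2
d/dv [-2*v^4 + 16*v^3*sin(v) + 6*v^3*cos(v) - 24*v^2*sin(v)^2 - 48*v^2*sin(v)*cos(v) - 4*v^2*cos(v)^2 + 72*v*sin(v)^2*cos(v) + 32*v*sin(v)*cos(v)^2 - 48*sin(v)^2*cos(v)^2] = -6*v^3*sin(v) + 16*v^3*cos(v) - 8*v^3 + 48*v^2*sin(v) - 20*v^2*sin(2*v) + 18*v^2*cos(v) - 48*v^2*cos(2*v) - 18*v*sin(v) - 48*v*sin(2*v) + 54*v*sin(3*v) + 8*v*cos(v) + 20*v*cos(2*v) + 24*v*cos(3*v) - 28*v + 8*sin(v) + 8*sin(3*v) - 24*sin(4*v) + 18*cos(v) - 18*cos(3*v)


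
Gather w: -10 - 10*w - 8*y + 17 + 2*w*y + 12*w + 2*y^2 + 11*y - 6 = w*(2*y + 2) + 2*y^2 + 3*y + 1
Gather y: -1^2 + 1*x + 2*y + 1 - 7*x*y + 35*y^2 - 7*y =x + 35*y^2 + y*(-7*x - 5)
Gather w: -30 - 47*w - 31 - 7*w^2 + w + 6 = -7*w^2 - 46*w - 55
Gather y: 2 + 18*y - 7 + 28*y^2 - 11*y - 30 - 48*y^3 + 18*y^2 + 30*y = -48*y^3 + 46*y^2 + 37*y - 35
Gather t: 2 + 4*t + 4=4*t + 6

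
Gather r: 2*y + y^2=y^2 + 2*y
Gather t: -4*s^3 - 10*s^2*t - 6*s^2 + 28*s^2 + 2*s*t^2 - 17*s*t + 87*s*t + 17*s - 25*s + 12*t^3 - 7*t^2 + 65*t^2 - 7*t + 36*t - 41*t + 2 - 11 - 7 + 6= -4*s^3 + 22*s^2 - 8*s + 12*t^3 + t^2*(2*s + 58) + t*(-10*s^2 + 70*s - 12) - 10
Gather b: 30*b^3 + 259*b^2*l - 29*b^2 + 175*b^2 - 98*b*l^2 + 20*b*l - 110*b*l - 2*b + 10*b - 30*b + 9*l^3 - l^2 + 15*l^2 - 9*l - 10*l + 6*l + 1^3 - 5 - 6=30*b^3 + b^2*(259*l + 146) + b*(-98*l^2 - 90*l - 22) + 9*l^3 + 14*l^2 - 13*l - 10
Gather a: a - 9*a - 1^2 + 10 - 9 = -8*a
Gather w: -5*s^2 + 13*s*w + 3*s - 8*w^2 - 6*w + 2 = -5*s^2 + 3*s - 8*w^2 + w*(13*s - 6) + 2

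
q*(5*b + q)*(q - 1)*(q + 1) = 5*b*q^3 - 5*b*q + q^4 - q^2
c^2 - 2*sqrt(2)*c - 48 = (c - 6*sqrt(2))*(c + 4*sqrt(2))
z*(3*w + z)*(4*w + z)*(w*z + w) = 12*w^3*z^2 + 12*w^3*z + 7*w^2*z^3 + 7*w^2*z^2 + w*z^4 + w*z^3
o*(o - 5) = o^2 - 5*o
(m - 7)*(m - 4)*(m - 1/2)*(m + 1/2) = m^4 - 11*m^3 + 111*m^2/4 + 11*m/4 - 7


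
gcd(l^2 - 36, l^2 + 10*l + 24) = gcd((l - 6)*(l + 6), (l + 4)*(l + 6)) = l + 6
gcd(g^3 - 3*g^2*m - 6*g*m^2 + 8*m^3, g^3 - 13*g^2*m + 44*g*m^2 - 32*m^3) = g^2 - 5*g*m + 4*m^2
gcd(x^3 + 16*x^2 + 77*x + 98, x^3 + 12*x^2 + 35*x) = x + 7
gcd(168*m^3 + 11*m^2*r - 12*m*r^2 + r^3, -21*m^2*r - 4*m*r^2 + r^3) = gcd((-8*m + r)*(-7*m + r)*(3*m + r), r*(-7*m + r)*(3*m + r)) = -21*m^2 - 4*m*r + r^2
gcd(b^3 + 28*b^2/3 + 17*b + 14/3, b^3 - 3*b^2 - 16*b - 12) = b + 2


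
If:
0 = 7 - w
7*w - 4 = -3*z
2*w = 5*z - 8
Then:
No Solution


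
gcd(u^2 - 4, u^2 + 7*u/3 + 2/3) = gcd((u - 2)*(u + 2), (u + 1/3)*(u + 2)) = u + 2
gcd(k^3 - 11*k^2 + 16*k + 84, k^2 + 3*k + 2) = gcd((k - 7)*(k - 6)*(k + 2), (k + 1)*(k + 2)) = k + 2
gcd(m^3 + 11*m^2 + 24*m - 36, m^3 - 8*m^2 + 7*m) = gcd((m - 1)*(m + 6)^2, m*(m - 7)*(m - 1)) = m - 1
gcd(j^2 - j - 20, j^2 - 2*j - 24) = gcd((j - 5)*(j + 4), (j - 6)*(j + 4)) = j + 4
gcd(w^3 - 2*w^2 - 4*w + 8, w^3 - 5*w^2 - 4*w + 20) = w^2 - 4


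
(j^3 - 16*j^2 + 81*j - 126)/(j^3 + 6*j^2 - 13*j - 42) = (j^2 - 13*j + 42)/(j^2 + 9*j + 14)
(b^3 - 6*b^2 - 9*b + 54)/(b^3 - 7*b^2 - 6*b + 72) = (b - 3)/(b - 4)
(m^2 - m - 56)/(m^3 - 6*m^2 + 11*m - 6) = (m^2 - m - 56)/(m^3 - 6*m^2 + 11*m - 6)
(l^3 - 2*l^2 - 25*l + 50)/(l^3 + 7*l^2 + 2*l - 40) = (l - 5)/(l + 4)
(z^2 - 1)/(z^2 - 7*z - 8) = (z - 1)/(z - 8)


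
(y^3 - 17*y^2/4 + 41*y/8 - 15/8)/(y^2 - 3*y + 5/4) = (4*y^2 - 7*y + 3)/(2*(2*y - 1))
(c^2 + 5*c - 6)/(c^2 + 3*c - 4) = (c + 6)/(c + 4)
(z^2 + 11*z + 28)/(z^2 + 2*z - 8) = (z + 7)/(z - 2)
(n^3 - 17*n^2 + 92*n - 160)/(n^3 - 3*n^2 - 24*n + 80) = (n^2 - 13*n + 40)/(n^2 + n - 20)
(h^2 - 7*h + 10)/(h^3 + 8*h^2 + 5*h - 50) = (h - 5)/(h^2 + 10*h + 25)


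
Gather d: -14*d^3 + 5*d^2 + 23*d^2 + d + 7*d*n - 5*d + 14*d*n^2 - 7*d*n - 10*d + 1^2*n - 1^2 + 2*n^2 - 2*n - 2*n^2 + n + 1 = -14*d^3 + 28*d^2 + d*(14*n^2 - 14)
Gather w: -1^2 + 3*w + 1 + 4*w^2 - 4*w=4*w^2 - w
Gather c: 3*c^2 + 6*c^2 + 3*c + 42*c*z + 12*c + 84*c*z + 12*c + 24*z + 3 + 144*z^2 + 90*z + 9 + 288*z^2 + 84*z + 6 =9*c^2 + c*(126*z + 27) + 432*z^2 + 198*z + 18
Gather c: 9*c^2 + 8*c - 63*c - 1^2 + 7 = 9*c^2 - 55*c + 6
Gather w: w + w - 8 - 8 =2*w - 16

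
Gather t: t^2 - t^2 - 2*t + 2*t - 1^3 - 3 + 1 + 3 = 0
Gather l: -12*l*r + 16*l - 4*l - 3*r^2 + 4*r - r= l*(12 - 12*r) - 3*r^2 + 3*r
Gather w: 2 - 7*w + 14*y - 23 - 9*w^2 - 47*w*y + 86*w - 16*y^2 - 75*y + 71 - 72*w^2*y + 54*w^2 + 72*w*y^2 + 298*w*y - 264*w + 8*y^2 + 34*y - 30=w^2*(45 - 72*y) + w*(72*y^2 + 251*y - 185) - 8*y^2 - 27*y + 20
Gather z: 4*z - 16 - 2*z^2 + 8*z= -2*z^2 + 12*z - 16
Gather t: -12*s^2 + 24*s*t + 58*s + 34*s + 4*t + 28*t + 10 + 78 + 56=-12*s^2 + 92*s + t*(24*s + 32) + 144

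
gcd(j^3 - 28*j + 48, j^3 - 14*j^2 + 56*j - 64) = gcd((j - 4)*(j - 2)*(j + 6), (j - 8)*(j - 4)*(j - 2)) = j^2 - 6*j + 8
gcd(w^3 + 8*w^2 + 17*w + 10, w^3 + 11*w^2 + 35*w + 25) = w^2 + 6*w + 5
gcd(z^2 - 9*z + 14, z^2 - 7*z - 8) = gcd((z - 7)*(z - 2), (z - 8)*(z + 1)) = 1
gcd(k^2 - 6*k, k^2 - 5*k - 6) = k - 6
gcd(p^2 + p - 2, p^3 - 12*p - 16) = p + 2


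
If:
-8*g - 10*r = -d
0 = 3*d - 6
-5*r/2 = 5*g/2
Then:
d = 2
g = -1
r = 1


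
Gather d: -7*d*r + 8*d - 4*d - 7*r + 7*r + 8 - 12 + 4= d*(4 - 7*r)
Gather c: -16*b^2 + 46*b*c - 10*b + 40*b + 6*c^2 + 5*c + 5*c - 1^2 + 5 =-16*b^2 + 30*b + 6*c^2 + c*(46*b + 10) + 4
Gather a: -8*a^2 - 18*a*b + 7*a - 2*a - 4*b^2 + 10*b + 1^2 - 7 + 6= -8*a^2 + a*(5 - 18*b) - 4*b^2 + 10*b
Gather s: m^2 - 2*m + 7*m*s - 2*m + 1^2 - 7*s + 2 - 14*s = m^2 - 4*m + s*(7*m - 21) + 3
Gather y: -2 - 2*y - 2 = -2*y - 4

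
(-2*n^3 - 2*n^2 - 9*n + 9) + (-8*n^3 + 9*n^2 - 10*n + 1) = -10*n^3 + 7*n^2 - 19*n + 10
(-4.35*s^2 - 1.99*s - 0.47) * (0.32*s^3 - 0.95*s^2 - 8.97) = -1.392*s^5 + 3.4957*s^4 + 1.7401*s^3 + 39.466*s^2 + 17.8503*s + 4.2159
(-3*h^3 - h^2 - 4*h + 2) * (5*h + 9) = -15*h^4 - 32*h^3 - 29*h^2 - 26*h + 18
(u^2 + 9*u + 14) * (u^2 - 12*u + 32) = u^4 - 3*u^3 - 62*u^2 + 120*u + 448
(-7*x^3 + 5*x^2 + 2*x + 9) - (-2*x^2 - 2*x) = -7*x^3 + 7*x^2 + 4*x + 9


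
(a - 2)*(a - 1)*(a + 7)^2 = a^4 + 11*a^3 + 9*a^2 - 119*a + 98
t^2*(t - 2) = t^3 - 2*t^2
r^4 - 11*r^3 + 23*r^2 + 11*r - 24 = (r - 8)*(r - 3)*(r - 1)*(r + 1)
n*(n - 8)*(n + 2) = n^3 - 6*n^2 - 16*n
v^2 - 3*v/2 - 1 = (v - 2)*(v + 1/2)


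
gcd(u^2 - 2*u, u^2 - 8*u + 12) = u - 2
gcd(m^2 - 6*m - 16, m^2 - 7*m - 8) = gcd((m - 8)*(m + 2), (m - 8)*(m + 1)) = m - 8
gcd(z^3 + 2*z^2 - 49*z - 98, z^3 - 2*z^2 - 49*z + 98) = z^2 - 49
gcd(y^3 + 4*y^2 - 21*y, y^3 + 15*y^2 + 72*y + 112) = y + 7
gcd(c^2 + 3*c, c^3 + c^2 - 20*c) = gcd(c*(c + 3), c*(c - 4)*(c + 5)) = c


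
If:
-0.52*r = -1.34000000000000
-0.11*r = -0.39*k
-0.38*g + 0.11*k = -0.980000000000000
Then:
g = 2.79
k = 0.73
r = 2.58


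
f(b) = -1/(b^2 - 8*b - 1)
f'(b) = -(8 - 2*b)/(b^2 - 8*b - 1)^2 = 2*(b - 4)/(-b^2 + 8*b + 1)^2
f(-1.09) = -0.11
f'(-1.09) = -0.13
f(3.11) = 0.06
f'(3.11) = -0.01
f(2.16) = 0.07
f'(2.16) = -0.02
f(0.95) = 0.13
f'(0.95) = -0.10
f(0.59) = 0.19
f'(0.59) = -0.24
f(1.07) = 0.12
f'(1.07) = -0.08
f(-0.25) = -0.94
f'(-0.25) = -7.53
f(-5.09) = -0.02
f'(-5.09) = -0.00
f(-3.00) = -0.03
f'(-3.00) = -0.01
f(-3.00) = -0.03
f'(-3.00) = -0.01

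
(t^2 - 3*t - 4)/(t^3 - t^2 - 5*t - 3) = (t - 4)/(t^2 - 2*t - 3)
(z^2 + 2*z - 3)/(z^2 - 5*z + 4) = (z + 3)/(z - 4)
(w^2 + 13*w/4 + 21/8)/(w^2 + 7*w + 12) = (8*w^2 + 26*w + 21)/(8*(w^2 + 7*w + 12))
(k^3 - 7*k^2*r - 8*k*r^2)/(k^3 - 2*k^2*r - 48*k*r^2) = (k + r)/(k + 6*r)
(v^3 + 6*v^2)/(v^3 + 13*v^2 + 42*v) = v/(v + 7)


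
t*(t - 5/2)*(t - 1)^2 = t^4 - 9*t^3/2 + 6*t^2 - 5*t/2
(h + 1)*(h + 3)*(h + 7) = h^3 + 11*h^2 + 31*h + 21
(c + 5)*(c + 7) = c^2 + 12*c + 35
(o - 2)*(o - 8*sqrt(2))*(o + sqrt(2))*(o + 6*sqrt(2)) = o^4 - 2*o^3 - sqrt(2)*o^3 - 100*o^2 + 2*sqrt(2)*o^2 - 96*sqrt(2)*o + 200*o + 192*sqrt(2)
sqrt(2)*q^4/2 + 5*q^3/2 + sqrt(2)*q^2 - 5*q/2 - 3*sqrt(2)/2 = (q - 1)*(q + 1)*(q + 3*sqrt(2)/2)*(sqrt(2)*q/2 + 1)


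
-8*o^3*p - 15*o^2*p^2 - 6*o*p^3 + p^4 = p*(-8*o + p)*(o + p)^2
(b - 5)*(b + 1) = b^2 - 4*b - 5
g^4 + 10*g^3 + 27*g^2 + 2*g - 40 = (g - 1)*(g + 2)*(g + 4)*(g + 5)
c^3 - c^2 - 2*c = c*(c - 2)*(c + 1)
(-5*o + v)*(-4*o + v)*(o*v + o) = 20*o^3*v + 20*o^3 - 9*o^2*v^2 - 9*o^2*v + o*v^3 + o*v^2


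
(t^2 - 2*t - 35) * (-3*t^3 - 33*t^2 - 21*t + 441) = -3*t^5 - 27*t^4 + 150*t^3 + 1638*t^2 - 147*t - 15435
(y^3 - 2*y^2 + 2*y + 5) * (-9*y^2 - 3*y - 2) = -9*y^5 + 15*y^4 - 14*y^3 - 47*y^2 - 19*y - 10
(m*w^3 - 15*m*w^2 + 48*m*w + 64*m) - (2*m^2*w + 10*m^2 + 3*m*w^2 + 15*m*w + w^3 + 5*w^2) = -2*m^2*w - 10*m^2 + m*w^3 - 18*m*w^2 + 33*m*w + 64*m - w^3 - 5*w^2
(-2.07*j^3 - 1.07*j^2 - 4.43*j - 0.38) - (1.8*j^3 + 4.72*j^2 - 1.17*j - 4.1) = -3.87*j^3 - 5.79*j^2 - 3.26*j + 3.72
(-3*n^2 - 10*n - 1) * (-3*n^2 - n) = 9*n^4 + 33*n^3 + 13*n^2 + n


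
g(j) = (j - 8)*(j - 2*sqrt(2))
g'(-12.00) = -34.83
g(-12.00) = 296.57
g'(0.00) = -10.83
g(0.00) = 22.63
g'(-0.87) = -12.57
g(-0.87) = 32.81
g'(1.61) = -7.61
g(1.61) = 7.79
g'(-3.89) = -18.61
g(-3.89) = 79.88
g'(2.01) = -6.81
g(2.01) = 4.90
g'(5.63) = 0.43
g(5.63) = -6.64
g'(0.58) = -9.67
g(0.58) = 16.68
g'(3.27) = -4.29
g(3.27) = -2.09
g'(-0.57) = -11.97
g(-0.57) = 29.12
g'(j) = 2*j - 8 - 2*sqrt(2)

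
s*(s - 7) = s^2 - 7*s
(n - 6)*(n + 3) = n^2 - 3*n - 18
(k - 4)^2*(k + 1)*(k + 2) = k^4 - 5*k^3 - 6*k^2 + 32*k + 32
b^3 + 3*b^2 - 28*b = b*(b - 4)*(b + 7)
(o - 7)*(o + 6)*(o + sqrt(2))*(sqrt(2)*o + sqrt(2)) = sqrt(2)*o^4 + 2*o^3 - 43*sqrt(2)*o^2 - 86*o - 42*sqrt(2)*o - 84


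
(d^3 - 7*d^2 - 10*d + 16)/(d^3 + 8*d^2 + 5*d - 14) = (d - 8)/(d + 7)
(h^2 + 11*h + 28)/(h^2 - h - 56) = (h + 4)/(h - 8)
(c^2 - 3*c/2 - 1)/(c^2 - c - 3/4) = 2*(c - 2)/(2*c - 3)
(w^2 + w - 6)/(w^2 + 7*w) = (w^2 + w - 6)/(w*(w + 7))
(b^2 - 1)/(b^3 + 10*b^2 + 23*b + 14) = (b - 1)/(b^2 + 9*b + 14)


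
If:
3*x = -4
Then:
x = -4/3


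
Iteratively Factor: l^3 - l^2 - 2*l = (l - 2)*(l^2 + l) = (l - 2)*(l + 1)*(l)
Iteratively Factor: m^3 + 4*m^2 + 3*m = (m)*(m^2 + 4*m + 3) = m*(m + 3)*(m + 1)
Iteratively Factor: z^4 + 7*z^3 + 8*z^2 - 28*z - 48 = (z + 2)*(z^3 + 5*z^2 - 2*z - 24) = (z + 2)*(z + 3)*(z^2 + 2*z - 8) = (z - 2)*(z + 2)*(z + 3)*(z + 4)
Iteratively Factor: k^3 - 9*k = (k + 3)*(k^2 - 3*k) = k*(k + 3)*(k - 3)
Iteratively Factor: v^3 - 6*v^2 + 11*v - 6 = (v - 2)*(v^2 - 4*v + 3) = (v - 2)*(v - 1)*(v - 3)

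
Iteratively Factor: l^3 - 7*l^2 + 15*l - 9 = (l - 3)*(l^2 - 4*l + 3) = (l - 3)*(l - 1)*(l - 3)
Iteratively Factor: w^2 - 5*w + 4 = (w - 4)*(w - 1)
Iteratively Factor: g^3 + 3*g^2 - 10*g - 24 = (g + 4)*(g^2 - g - 6) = (g - 3)*(g + 4)*(g + 2)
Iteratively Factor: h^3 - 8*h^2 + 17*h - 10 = (h - 2)*(h^2 - 6*h + 5) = (h - 5)*(h - 2)*(h - 1)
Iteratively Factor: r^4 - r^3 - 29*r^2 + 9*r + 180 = (r + 3)*(r^3 - 4*r^2 - 17*r + 60) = (r - 3)*(r + 3)*(r^2 - r - 20) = (r - 3)*(r + 3)*(r + 4)*(r - 5)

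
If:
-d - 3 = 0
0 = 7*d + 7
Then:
No Solution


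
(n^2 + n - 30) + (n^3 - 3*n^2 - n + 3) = n^3 - 2*n^2 - 27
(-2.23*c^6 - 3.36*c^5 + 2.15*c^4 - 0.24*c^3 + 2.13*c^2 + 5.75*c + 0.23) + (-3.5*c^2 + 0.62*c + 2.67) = -2.23*c^6 - 3.36*c^5 + 2.15*c^4 - 0.24*c^3 - 1.37*c^2 + 6.37*c + 2.9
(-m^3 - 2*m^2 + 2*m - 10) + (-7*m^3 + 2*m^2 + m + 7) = -8*m^3 + 3*m - 3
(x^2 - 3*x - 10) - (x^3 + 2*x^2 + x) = -x^3 - x^2 - 4*x - 10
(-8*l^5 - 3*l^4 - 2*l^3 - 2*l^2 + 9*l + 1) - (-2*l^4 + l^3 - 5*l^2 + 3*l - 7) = -8*l^5 - l^4 - 3*l^3 + 3*l^2 + 6*l + 8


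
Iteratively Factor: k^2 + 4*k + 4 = (k + 2)*(k + 2)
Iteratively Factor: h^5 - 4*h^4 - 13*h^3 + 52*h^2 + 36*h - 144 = (h + 2)*(h^4 - 6*h^3 - h^2 + 54*h - 72) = (h - 4)*(h + 2)*(h^3 - 2*h^2 - 9*h + 18) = (h - 4)*(h + 2)*(h + 3)*(h^2 - 5*h + 6) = (h - 4)*(h - 3)*(h + 2)*(h + 3)*(h - 2)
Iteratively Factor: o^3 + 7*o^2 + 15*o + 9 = (o + 3)*(o^2 + 4*o + 3) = (o + 3)^2*(o + 1)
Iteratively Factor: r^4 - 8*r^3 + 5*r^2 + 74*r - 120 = (r - 5)*(r^3 - 3*r^2 - 10*r + 24) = (r - 5)*(r - 4)*(r^2 + r - 6) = (r - 5)*(r - 4)*(r + 3)*(r - 2)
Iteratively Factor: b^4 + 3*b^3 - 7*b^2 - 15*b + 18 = (b + 3)*(b^3 - 7*b + 6) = (b + 3)^2*(b^2 - 3*b + 2) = (b - 2)*(b + 3)^2*(b - 1)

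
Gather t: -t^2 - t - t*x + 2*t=-t^2 + t*(1 - x)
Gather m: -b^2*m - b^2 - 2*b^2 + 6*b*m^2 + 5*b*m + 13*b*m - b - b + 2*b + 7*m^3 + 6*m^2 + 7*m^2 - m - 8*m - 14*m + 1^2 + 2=-3*b^2 + 7*m^3 + m^2*(6*b + 13) + m*(-b^2 + 18*b - 23) + 3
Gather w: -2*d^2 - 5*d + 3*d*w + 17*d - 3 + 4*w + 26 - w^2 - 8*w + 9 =-2*d^2 + 12*d - w^2 + w*(3*d - 4) + 32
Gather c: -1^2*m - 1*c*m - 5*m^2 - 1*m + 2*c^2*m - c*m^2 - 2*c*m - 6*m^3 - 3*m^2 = 2*c^2*m + c*(-m^2 - 3*m) - 6*m^3 - 8*m^2 - 2*m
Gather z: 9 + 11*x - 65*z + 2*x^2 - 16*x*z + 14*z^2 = 2*x^2 + 11*x + 14*z^2 + z*(-16*x - 65) + 9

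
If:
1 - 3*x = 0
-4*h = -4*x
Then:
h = 1/3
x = 1/3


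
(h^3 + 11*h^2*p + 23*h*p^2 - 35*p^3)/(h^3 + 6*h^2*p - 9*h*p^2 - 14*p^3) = (-h^2 - 4*h*p + 5*p^2)/(-h^2 + h*p + 2*p^2)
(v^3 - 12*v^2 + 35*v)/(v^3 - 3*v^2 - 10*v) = (v - 7)/(v + 2)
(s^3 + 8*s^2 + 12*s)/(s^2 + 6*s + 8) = s*(s + 6)/(s + 4)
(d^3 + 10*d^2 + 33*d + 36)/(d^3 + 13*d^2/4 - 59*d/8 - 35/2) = 8*(d^2 + 6*d + 9)/(8*d^2 - 6*d - 35)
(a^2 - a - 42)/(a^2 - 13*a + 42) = (a + 6)/(a - 6)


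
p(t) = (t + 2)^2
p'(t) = 2*t + 4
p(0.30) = 5.29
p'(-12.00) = -20.00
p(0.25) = 5.06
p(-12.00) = 100.00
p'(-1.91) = 0.18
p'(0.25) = 4.50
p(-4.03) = 4.12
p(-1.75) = 0.06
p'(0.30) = 4.60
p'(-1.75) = 0.50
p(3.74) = 32.95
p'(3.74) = 11.48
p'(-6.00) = -8.00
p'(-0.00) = 4.00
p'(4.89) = 13.78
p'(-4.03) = -4.06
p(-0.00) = 4.00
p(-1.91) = 0.01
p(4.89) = 47.47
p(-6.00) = 16.00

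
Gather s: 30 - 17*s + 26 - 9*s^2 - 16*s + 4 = -9*s^2 - 33*s + 60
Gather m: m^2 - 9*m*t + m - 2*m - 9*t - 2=m^2 + m*(-9*t - 1) - 9*t - 2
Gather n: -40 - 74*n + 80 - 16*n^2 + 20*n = -16*n^2 - 54*n + 40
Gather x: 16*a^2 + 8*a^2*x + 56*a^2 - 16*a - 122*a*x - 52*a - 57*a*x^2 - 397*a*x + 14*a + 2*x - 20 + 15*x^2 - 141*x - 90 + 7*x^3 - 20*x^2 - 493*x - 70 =72*a^2 - 54*a + 7*x^3 + x^2*(-57*a - 5) + x*(8*a^2 - 519*a - 632) - 180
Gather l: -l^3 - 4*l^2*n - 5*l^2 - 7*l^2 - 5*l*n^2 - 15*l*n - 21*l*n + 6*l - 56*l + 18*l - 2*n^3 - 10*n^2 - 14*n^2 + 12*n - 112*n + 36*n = -l^3 + l^2*(-4*n - 12) + l*(-5*n^2 - 36*n - 32) - 2*n^3 - 24*n^2 - 64*n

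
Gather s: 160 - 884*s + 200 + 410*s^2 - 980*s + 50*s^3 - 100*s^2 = 50*s^3 + 310*s^2 - 1864*s + 360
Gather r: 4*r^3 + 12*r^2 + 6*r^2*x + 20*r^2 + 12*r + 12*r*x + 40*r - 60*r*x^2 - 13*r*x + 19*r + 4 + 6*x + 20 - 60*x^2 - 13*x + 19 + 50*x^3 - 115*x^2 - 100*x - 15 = 4*r^3 + r^2*(6*x + 32) + r*(-60*x^2 - x + 71) + 50*x^3 - 175*x^2 - 107*x + 28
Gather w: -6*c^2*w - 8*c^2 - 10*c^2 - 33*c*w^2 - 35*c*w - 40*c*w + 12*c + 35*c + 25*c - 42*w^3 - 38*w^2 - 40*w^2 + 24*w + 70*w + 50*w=-18*c^2 + 72*c - 42*w^3 + w^2*(-33*c - 78) + w*(-6*c^2 - 75*c + 144)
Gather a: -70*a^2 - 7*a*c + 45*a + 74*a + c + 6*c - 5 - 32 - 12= -70*a^2 + a*(119 - 7*c) + 7*c - 49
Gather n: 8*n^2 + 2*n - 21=8*n^2 + 2*n - 21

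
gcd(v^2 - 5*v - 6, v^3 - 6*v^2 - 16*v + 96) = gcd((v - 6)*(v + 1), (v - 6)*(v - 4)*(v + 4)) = v - 6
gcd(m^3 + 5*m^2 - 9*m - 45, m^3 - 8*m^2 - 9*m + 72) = m^2 - 9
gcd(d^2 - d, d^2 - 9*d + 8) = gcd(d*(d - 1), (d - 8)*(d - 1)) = d - 1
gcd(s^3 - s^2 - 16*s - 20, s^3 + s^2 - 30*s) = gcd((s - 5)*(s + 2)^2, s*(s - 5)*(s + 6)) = s - 5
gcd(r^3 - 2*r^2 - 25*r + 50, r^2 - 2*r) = r - 2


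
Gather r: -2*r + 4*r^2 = 4*r^2 - 2*r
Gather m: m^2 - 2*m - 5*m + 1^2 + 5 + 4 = m^2 - 7*m + 10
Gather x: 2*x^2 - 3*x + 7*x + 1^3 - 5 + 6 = 2*x^2 + 4*x + 2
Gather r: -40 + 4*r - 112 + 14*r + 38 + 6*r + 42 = 24*r - 72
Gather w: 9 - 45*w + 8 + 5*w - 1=16 - 40*w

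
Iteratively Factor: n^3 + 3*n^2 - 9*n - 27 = (n + 3)*(n^2 - 9) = (n - 3)*(n + 3)*(n + 3)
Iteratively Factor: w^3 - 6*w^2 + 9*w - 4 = (w - 1)*(w^2 - 5*w + 4) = (w - 4)*(w - 1)*(w - 1)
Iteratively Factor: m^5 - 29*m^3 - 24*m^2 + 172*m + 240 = (m + 2)*(m^4 - 2*m^3 - 25*m^2 + 26*m + 120) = (m - 3)*(m + 2)*(m^3 + m^2 - 22*m - 40) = (m - 5)*(m - 3)*(m + 2)*(m^2 + 6*m + 8) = (m - 5)*(m - 3)*(m + 2)*(m + 4)*(m + 2)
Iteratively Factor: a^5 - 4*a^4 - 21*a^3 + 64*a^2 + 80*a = (a + 1)*(a^4 - 5*a^3 - 16*a^2 + 80*a) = (a + 1)*(a + 4)*(a^3 - 9*a^2 + 20*a) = (a - 5)*(a + 1)*(a + 4)*(a^2 - 4*a) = (a - 5)*(a - 4)*(a + 1)*(a + 4)*(a)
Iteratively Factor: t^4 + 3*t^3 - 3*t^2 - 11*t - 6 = (t + 1)*(t^3 + 2*t^2 - 5*t - 6) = (t + 1)*(t + 3)*(t^2 - t - 2) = (t - 2)*(t + 1)*(t + 3)*(t + 1)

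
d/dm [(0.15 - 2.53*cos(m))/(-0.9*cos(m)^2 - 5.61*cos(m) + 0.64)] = (2.277*cos(m)^2 - 0.27*cos(m) + 0.7777)*sin(m)/(0.81*cos(m)^4 + 10.098*cos(m)^3 + 30.3201*cos(m)^2 - 7.1808*cos(m) + 0.4096)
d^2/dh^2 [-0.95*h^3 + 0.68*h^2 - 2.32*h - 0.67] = 1.36 - 5.7*h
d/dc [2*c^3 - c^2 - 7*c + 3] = 6*c^2 - 2*c - 7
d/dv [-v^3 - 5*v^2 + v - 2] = -3*v^2 - 10*v + 1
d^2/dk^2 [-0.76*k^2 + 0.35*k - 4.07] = -1.52000000000000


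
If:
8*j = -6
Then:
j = -3/4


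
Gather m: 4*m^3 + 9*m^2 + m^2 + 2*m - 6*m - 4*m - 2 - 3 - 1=4*m^3 + 10*m^2 - 8*m - 6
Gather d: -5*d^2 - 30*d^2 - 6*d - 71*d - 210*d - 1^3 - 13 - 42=-35*d^2 - 287*d - 56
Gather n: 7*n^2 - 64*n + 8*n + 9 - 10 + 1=7*n^2 - 56*n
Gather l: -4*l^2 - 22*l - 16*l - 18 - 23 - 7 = -4*l^2 - 38*l - 48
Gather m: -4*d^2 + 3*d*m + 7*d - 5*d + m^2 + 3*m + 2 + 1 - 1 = -4*d^2 + 2*d + m^2 + m*(3*d + 3) + 2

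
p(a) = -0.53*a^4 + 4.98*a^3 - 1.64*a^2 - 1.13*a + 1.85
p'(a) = -2.12*a^3 + 14.94*a^2 - 3.28*a - 1.13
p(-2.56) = -112.32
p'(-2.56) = 140.75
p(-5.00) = -987.25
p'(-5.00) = 653.77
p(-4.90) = -923.42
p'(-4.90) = 623.07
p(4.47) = 197.22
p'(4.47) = 93.38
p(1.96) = 23.01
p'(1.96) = 33.87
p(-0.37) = 1.78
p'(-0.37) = 2.24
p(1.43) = 9.23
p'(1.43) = 18.53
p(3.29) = 95.63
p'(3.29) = 74.29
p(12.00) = -2632.51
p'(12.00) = -1552.49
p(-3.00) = -186.91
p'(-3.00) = 200.41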